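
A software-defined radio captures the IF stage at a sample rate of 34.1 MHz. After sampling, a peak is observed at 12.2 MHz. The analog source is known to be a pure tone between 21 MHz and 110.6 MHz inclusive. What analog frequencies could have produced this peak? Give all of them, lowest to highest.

21.9 MHz, 46.3 MHz, 56 MHz, 80.4 MHz, 90.1 MHz

Frequencies that alias to 12.2 MHz are k·fs ± 12.2 MHz for integer k ≥ 0.
k=0: 12.2 MHz.
k=1: 21.9 MHz, 46.3 MHz.
k=2: 56 MHz, 80.4 MHz.
k=3: 90.1 MHz, 114.5 MHz.
k=4: 124.2 MHz, 148.6 MHz.
Within [21 MHz, 110.6 MHz]: 21.9 MHz, 46.3 MHz, 56 MHz, 80.4 MHz, 90.1 MHz.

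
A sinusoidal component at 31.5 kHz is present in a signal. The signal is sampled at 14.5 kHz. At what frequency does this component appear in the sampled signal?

31.5 kHz mod fs = 2.5 kHz.
2.5 kHz ≤ fs/2 = 7.25 kHz, appears at 2.5 kHz.

2.5 kHz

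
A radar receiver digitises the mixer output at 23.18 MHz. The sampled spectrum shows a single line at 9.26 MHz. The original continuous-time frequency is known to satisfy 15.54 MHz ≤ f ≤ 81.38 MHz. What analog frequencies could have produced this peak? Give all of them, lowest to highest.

Frequencies that alias to 9.26 MHz are k·fs ± 9.26 MHz for integer k ≥ 0.
k=0: 9.26 MHz.
k=1: 13.92 MHz, 32.44 MHz.
k=2: 37.1 MHz, 55.62 MHz.
k=3: 60.28 MHz, 78.8 MHz.
k=4: 83.46 MHz, 101.98 MHz.
Within [15.54 MHz, 81.38 MHz]: 32.44 MHz, 37.1 MHz, 55.62 MHz, 60.28 MHz, 78.8 MHz.

32.44 MHz, 37.1 MHz, 55.62 MHz, 60.28 MHz, 78.8 MHz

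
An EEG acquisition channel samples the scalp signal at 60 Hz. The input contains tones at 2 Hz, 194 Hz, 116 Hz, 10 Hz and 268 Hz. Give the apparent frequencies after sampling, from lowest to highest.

fs/2 = 30 Hz.
2 Hz ≤ fs/2 = 30 Hz, passes unchanged.
194 Hz mod fs = 14 Hz.
14 Hz ≤ fs/2 = 30 Hz, appears at 14 Hz.
116 Hz mod fs = 56 Hz.
56 Hz > fs/2 = 30 Hz, folds to fs − 56 Hz = 4 Hz.
10 Hz ≤ fs/2 = 30 Hz, passes unchanged.
268 Hz mod fs = 28 Hz.
28 Hz ≤ fs/2 = 30 Hz, appears at 28 Hz.
Distinct values: {2 Hz, 4 Hz, 10 Hz, 14 Hz, 28 Hz}.

2 Hz, 4 Hz, 10 Hz, 14 Hz, 28 Hz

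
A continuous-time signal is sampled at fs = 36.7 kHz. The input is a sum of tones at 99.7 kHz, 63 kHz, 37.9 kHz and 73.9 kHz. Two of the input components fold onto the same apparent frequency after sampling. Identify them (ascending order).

63 kHz, 99.7 kHz

fs/2 = 18.35 kHz.
99.7 kHz mod fs = 26.3 kHz.
26.3 kHz > fs/2 = 18.35 kHz, folds to fs − 26.3 kHz = 10.4 kHz.
63 kHz mod fs = 26.3 kHz.
26.3 kHz > fs/2 = 18.35 kHz, folds to fs − 26.3 kHz = 10.4 kHz.
37.9 kHz mod fs = 1.2 kHz.
1.2 kHz ≤ fs/2 = 18.35 kHz, appears at 1.2 kHz.
73.9 kHz mod fs = 0.5 kHz.
0.5 kHz ≤ fs/2 = 18.35 kHz, appears at 0.5 kHz.
63 kHz and 99.7 kHz both map to 10.4 kHz.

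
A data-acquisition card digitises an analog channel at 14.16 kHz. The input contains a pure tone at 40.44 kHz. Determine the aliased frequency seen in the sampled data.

2.04 kHz

40.44 kHz mod fs = 12.12 kHz.
12.12 kHz > fs/2 = 7.08 kHz, folds to fs − 12.12 kHz = 2.04 kHz.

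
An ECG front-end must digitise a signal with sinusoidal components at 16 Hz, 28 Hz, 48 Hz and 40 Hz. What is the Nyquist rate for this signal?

96 Hz

Highest-frequency component: 48 Hz.
Nyquist rate = 2 × 48 Hz = 96 Hz.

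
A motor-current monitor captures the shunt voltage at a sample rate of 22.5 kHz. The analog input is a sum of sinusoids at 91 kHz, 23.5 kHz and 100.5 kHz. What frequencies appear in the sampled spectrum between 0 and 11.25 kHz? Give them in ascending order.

fs/2 = 11.25 kHz.
91 kHz mod fs = 1 kHz.
1 kHz ≤ fs/2 = 11.25 kHz, appears at 1 kHz.
23.5 kHz mod fs = 1 kHz.
1 kHz ≤ fs/2 = 11.25 kHz, appears at 1 kHz.
100.5 kHz mod fs = 10.5 kHz.
10.5 kHz ≤ fs/2 = 11.25 kHz, appears at 10.5 kHz.
Distinct values: {1 kHz, 10.5 kHz}.

1 kHz, 10.5 kHz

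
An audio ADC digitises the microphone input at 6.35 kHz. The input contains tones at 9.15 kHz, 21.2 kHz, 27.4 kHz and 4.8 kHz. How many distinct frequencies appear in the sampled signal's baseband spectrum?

4

fs/2 = 3.175 kHz.
9.15 kHz mod fs = 2.8 kHz.
2.8 kHz ≤ fs/2 = 3.175 kHz, appears at 2.8 kHz.
21.2 kHz mod fs = 2.15 kHz.
2.15 kHz ≤ fs/2 = 3.175 kHz, appears at 2.15 kHz.
27.4 kHz mod fs = 2 kHz.
2 kHz ≤ fs/2 = 3.175 kHz, appears at 2 kHz.
4.8 kHz > fs/2 = 3.175 kHz, folds to fs − 4.8 kHz = 1.55 kHz.
Distinct values: {1.55 kHz, 2 kHz, 2.15 kHz, 2.8 kHz} → 4.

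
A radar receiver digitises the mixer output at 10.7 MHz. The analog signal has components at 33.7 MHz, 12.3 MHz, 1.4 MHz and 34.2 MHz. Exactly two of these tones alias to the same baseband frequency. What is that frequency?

1.6 MHz

fs/2 = 5.35 MHz.
33.7 MHz mod fs = 1.6 MHz.
1.6 MHz ≤ fs/2 = 5.35 MHz, appears at 1.6 MHz.
12.3 MHz mod fs = 1.6 MHz.
1.6 MHz ≤ fs/2 = 5.35 MHz, appears at 1.6 MHz.
1.4 MHz ≤ fs/2 = 5.35 MHz, passes unchanged.
34.2 MHz mod fs = 2.1 MHz.
2.1 MHz ≤ fs/2 = 5.35 MHz, appears at 2.1 MHz.
12.3 MHz and 33.7 MHz both map to 1.6 MHz.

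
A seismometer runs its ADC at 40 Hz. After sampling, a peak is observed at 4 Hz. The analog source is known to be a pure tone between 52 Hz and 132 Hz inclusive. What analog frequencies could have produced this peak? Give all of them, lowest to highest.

76 Hz, 84 Hz, 116 Hz, 124 Hz

Frequencies that alias to 4 Hz are k·fs ± 4 Hz for integer k ≥ 0.
k=0: 4 Hz.
k=1: 36 Hz, 44 Hz.
k=2: 76 Hz, 84 Hz.
k=3: 116 Hz, 124 Hz.
k=4: 156 Hz, 164 Hz.
Within [52 Hz, 132 Hz]: 76 Hz, 84 Hz, 116 Hz, 124 Hz.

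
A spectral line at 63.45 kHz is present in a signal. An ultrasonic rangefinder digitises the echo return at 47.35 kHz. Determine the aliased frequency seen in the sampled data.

16.1 kHz

63.45 kHz mod fs = 16.1 kHz.
16.1 kHz ≤ fs/2 = 23.675 kHz, appears at 16.1 kHz.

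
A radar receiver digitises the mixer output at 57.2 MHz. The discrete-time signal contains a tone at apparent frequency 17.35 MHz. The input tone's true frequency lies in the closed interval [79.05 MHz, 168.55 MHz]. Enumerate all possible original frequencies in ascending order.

Frequencies that alias to 17.35 MHz are k·fs ± 17.35 MHz for integer k ≥ 0.
k=0: 17.35 MHz.
k=1: 39.85 MHz, 74.55 MHz.
k=2: 97.05 MHz, 131.75 MHz.
k=3: 154.25 MHz, 188.95 MHz.
k=4: 211.45 MHz, 246.15 MHz.
Within [79.05 MHz, 168.55 MHz]: 97.05 MHz, 131.75 MHz, 154.25 MHz.

97.05 MHz, 131.75 MHz, 154.25 MHz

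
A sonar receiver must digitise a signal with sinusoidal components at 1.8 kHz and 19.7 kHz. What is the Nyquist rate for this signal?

39.4 kHz

Highest-frequency component: 19.7 kHz.
Nyquist rate = 2 × 19.7 kHz = 39.4 kHz.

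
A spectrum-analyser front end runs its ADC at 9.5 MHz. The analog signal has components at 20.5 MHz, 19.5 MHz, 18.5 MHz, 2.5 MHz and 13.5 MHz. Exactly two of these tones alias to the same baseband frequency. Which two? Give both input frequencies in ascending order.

18.5 MHz, 19.5 MHz

fs/2 = 4.75 MHz.
20.5 MHz mod fs = 1.5 MHz.
1.5 MHz ≤ fs/2 = 4.75 MHz, appears at 1.5 MHz.
19.5 MHz mod fs = 0.5 MHz.
0.5 MHz ≤ fs/2 = 4.75 MHz, appears at 0.5 MHz.
18.5 MHz mod fs = 9 MHz.
9 MHz > fs/2 = 4.75 MHz, folds to fs − 9 MHz = 0.5 MHz.
2.5 MHz ≤ fs/2 = 4.75 MHz, passes unchanged.
13.5 MHz mod fs = 4 MHz.
4 MHz ≤ fs/2 = 4.75 MHz, appears at 4 MHz.
18.5 MHz and 19.5 MHz both map to 0.5 MHz.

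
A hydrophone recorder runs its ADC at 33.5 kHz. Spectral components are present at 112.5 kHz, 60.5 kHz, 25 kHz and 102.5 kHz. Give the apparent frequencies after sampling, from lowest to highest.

fs/2 = 16.75 kHz.
112.5 kHz mod fs = 12 kHz.
12 kHz ≤ fs/2 = 16.75 kHz, appears at 12 kHz.
60.5 kHz mod fs = 27 kHz.
27 kHz > fs/2 = 16.75 kHz, folds to fs − 27 kHz = 6.5 kHz.
25 kHz > fs/2 = 16.75 kHz, folds to fs − 25 kHz = 8.5 kHz.
102.5 kHz mod fs = 2 kHz.
2 kHz ≤ fs/2 = 16.75 kHz, appears at 2 kHz.
Distinct values: {2 kHz, 6.5 kHz, 8.5 kHz, 12 kHz}.

2 kHz, 6.5 kHz, 8.5 kHz, 12 kHz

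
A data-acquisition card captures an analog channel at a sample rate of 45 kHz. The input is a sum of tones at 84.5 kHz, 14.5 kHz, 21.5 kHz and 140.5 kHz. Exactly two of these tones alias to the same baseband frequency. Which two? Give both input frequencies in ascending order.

84.5 kHz, 140.5 kHz

fs/2 = 22.5 kHz.
84.5 kHz mod fs = 39.5 kHz.
39.5 kHz > fs/2 = 22.5 kHz, folds to fs − 39.5 kHz = 5.5 kHz.
14.5 kHz ≤ fs/2 = 22.5 kHz, passes unchanged.
21.5 kHz ≤ fs/2 = 22.5 kHz, passes unchanged.
140.5 kHz mod fs = 5.5 kHz.
5.5 kHz ≤ fs/2 = 22.5 kHz, appears at 5.5 kHz.
84.5 kHz and 140.5 kHz both map to 5.5 kHz.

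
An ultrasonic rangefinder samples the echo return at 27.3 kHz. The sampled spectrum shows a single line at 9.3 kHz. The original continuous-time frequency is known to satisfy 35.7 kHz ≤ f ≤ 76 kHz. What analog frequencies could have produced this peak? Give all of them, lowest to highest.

Frequencies that alias to 9.3 kHz are k·fs ± 9.3 kHz for integer k ≥ 0.
k=0: 9.3 kHz.
k=1: 18 kHz, 36.6 kHz.
k=2: 45.3 kHz, 63.9 kHz.
k=3: 72.6 kHz, 91.2 kHz.
k=4: 99.9 kHz, 118.5 kHz.
Within [35.7 kHz, 76 kHz]: 36.6 kHz, 45.3 kHz, 63.9 kHz, 72.6 kHz.

36.6 kHz, 45.3 kHz, 63.9 kHz, 72.6 kHz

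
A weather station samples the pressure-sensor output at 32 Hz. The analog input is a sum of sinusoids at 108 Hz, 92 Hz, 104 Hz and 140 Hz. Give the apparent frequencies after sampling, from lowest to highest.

4 Hz, 8 Hz, 12 Hz

fs/2 = 16 Hz.
108 Hz mod fs = 12 Hz.
12 Hz ≤ fs/2 = 16 Hz, appears at 12 Hz.
92 Hz mod fs = 28 Hz.
28 Hz > fs/2 = 16 Hz, folds to fs − 28 Hz = 4 Hz.
104 Hz mod fs = 8 Hz.
8 Hz ≤ fs/2 = 16 Hz, appears at 8 Hz.
140 Hz mod fs = 12 Hz.
12 Hz ≤ fs/2 = 16 Hz, appears at 12 Hz.
Distinct values: {4 Hz, 8 Hz, 12 Hz}.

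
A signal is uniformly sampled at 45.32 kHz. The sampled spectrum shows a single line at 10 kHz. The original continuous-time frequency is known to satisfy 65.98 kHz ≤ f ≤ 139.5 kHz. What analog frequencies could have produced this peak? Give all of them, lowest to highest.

80.64 kHz, 100.64 kHz, 125.96 kHz

Frequencies that alias to 10 kHz are k·fs ± 10 kHz for integer k ≥ 0.
k=0: 10 kHz.
k=1: 35.32 kHz, 55.32 kHz.
k=2: 80.64 kHz, 100.64 kHz.
k=3: 125.96 kHz, 145.96 kHz.
k=4: 171.28 kHz, 191.28 kHz.
Within [65.98 kHz, 139.5 kHz]: 80.64 kHz, 100.64 kHz, 125.96 kHz.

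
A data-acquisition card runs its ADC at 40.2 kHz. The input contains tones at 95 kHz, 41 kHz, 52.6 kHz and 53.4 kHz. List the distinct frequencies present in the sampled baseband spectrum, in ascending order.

fs/2 = 20.1 kHz.
95 kHz mod fs = 14.6 kHz.
14.6 kHz ≤ fs/2 = 20.1 kHz, appears at 14.6 kHz.
41 kHz mod fs = 0.8 kHz.
0.8 kHz ≤ fs/2 = 20.1 kHz, appears at 0.8 kHz.
52.6 kHz mod fs = 12.4 kHz.
12.4 kHz ≤ fs/2 = 20.1 kHz, appears at 12.4 kHz.
53.4 kHz mod fs = 13.2 kHz.
13.2 kHz ≤ fs/2 = 20.1 kHz, appears at 13.2 kHz.
Distinct values: {0.8 kHz, 12.4 kHz, 13.2 kHz, 14.6 kHz}.

0.8 kHz, 12.4 kHz, 13.2 kHz, 14.6 kHz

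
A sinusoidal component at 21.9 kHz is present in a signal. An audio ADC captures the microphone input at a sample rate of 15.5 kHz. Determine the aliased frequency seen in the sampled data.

6.4 kHz

21.9 kHz mod fs = 6.4 kHz.
6.4 kHz ≤ fs/2 = 7.75 kHz, appears at 6.4 kHz.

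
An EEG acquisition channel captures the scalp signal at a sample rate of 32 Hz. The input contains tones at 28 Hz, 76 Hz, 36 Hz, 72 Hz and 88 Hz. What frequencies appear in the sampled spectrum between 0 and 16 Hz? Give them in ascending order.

4 Hz, 8 Hz, 12 Hz

fs/2 = 16 Hz.
28 Hz > fs/2 = 16 Hz, folds to fs − 28 Hz = 4 Hz.
76 Hz mod fs = 12 Hz.
12 Hz ≤ fs/2 = 16 Hz, appears at 12 Hz.
36 Hz mod fs = 4 Hz.
4 Hz ≤ fs/2 = 16 Hz, appears at 4 Hz.
72 Hz mod fs = 8 Hz.
8 Hz ≤ fs/2 = 16 Hz, appears at 8 Hz.
88 Hz mod fs = 24 Hz.
24 Hz > fs/2 = 16 Hz, folds to fs − 24 Hz = 8 Hz.
Distinct values: {4 Hz, 8 Hz, 12 Hz}.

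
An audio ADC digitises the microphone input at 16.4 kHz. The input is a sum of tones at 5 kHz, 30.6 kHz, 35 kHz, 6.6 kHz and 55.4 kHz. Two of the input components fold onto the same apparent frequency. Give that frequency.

2.2 kHz

fs/2 = 8.2 kHz.
5 kHz ≤ fs/2 = 8.2 kHz, passes unchanged.
30.6 kHz mod fs = 14.2 kHz.
14.2 kHz > fs/2 = 8.2 kHz, folds to fs − 14.2 kHz = 2.2 kHz.
35 kHz mod fs = 2.2 kHz.
2.2 kHz ≤ fs/2 = 8.2 kHz, appears at 2.2 kHz.
6.6 kHz ≤ fs/2 = 8.2 kHz, passes unchanged.
55.4 kHz mod fs = 6.2 kHz.
6.2 kHz ≤ fs/2 = 8.2 kHz, appears at 6.2 kHz.
30.6 kHz and 35 kHz both map to 2.2 kHz.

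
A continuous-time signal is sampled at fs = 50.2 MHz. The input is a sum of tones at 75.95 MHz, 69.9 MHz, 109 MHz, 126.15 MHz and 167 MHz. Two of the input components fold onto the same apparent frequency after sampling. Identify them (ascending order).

fs/2 = 25.1 MHz.
75.95 MHz mod fs = 25.75 MHz.
25.75 MHz > fs/2 = 25.1 MHz, folds to fs − 25.75 MHz = 24.45 MHz.
69.9 MHz mod fs = 19.7 MHz.
19.7 MHz ≤ fs/2 = 25.1 MHz, appears at 19.7 MHz.
109 MHz mod fs = 8.6 MHz.
8.6 MHz ≤ fs/2 = 25.1 MHz, appears at 8.6 MHz.
126.15 MHz mod fs = 25.75 MHz.
25.75 MHz > fs/2 = 25.1 MHz, folds to fs − 25.75 MHz = 24.45 MHz.
167 MHz mod fs = 16.4 MHz.
16.4 MHz ≤ fs/2 = 25.1 MHz, appears at 16.4 MHz.
75.95 MHz and 126.15 MHz both map to 24.45 MHz.

75.95 MHz, 126.15 MHz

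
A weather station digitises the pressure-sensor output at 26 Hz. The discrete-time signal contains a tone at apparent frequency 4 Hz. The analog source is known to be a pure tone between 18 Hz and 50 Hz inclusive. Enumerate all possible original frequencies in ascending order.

22 Hz, 30 Hz, 48 Hz

Frequencies that alias to 4 Hz are k·fs ± 4 Hz for integer k ≥ 0.
k=0: 4 Hz.
k=1: 22 Hz, 30 Hz.
k=2: 48 Hz, 56 Hz.
k=3: 74 Hz, 82 Hz.
Within [18 Hz, 50 Hz]: 22 Hz, 30 Hz, 48 Hz.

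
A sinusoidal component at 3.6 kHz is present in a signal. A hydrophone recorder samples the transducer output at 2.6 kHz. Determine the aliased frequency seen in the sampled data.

3.6 kHz mod fs = 1 kHz.
1 kHz ≤ fs/2 = 1.3 kHz, appears at 1 kHz.

1 kHz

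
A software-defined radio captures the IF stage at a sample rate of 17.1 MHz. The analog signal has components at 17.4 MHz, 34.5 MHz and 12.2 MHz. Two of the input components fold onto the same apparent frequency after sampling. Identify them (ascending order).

fs/2 = 8.55 MHz.
17.4 MHz mod fs = 0.3 MHz.
0.3 MHz ≤ fs/2 = 8.55 MHz, appears at 0.3 MHz.
34.5 MHz mod fs = 0.3 MHz.
0.3 MHz ≤ fs/2 = 8.55 MHz, appears at 0.3 MHz.
12.2 MHz > fs/2 = 8.55 MHz, folds to fs − 12.2 MHz = 4.9 MHz.
17.4 MHz and 34.5 MHz both map to 0.3 MHz.

17.4 MHz, 34.5 MHz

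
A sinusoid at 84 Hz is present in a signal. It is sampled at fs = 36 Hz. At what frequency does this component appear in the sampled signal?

12 Hz

84 Hz mod fs = 12 Hz.
12 Hz ≤ fs/2 = 18 Hz, appears at 12 Hz.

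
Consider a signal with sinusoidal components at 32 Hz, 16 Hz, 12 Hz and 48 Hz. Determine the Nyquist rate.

96 Hz

Highest-frequency component: 48 Hz.
Nyquist rate = 2 × 48 Hz = 96 Hz.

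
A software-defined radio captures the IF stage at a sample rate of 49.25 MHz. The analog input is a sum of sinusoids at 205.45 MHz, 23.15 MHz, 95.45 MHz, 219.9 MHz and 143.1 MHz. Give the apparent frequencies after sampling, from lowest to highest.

fs/2 = 24.625 MHz.
205.45 MHz mod fs = 8.45 MHz.
8.45 MHz ≤ fs/2 = 24.625 MHz, appears at 8.45 MHz.
23.15 MHz ≤ fs/2 = 24.625 MHz, passes unchanged.
95.45 MHz mod fs = 46.2 MHz.
46.2 MHz > fs/2 = 24.625 MHz, folds to fs − 46.2 MHz = 3.05 MHz.
219.9 MHz mod fs = 22.9 MHz.
22.9 MHz ≤ fs/2 = 24.625 MHz, appears at 22.9 MHz.
143.1 MHz mod fs = 44.6 MHz.
44.6 MHz > fs/2 = 24.625 MHz, folds to fs − 44.6 MHz = 4.65 MHz.
Distinct values: {3.05 MHz, 4.65 MHz, 8.45 MHz, 22.9 MHz, 23.15 MHz}.

3.05 MHz, 4.65 MHz, 8.45 MHz, 22.9 MHz, 23.15 MHz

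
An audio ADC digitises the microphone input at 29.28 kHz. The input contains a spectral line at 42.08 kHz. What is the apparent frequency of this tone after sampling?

12.8 kHz

42.08 kHz mod fs = 12.8 kHz.
12.8 kHz ≤ fs/2 = 14.64 kHz, appears at 12.8 kHz.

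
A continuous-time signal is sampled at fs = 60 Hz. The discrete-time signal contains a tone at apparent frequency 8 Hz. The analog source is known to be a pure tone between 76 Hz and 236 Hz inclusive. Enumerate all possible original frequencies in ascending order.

112 Hz, 128 Hz, 172 Hz, 188 Hz, 232 Hz

Frequencies that alias to 8 Hz are k·fs ± 8 Hz for integer k ≥ 0.
k=0: 8 Hz.
k=1: 52 Hz, 68 Hz.
k=2: 112 Hz, 128 Hz.
k=3: 172 Hz, 188 Hz.
k=4: 232 Hz, 248 Hz.
k=5: 292 Hz, 308 Hz.
Within [76 Hz, 236 Hz]: 112 Hz, 128 Hz, 172 Hz, 188 Hz, 232 Hz.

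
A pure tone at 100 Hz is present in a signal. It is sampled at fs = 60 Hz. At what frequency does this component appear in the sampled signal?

20 Hz

100 Hz mod fs = 40 Hz.
40 Hz > fs/2 = 30 Hz, folds to fs − 40 Hz = 20 Hz.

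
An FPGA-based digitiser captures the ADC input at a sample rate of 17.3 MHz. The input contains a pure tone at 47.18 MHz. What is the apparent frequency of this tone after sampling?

47.18 MHz mod fs = 12.58 MHz.
12.58 MHz > fs/2 = 8.65 MHz, folds to fs − 12.58 MHz = 4.72 MHz.

4.72 MHz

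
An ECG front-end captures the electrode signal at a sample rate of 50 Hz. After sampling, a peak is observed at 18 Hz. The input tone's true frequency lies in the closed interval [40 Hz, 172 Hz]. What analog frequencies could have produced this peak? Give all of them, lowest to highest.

68 Hz, 82 Hz, 118 Hz, 132 Hz, 168 Hz

Frequencies that alias to 18 Hz are k·fs ± 18 Hz for integer k ≥ 0.
k=0: 18 Hz.
k=1: 32 Hz, 68 Hz.
k=2: 82 Hz, 118 Hz.
k=3: 132 Hz, 168 Hz.
k=4: 182 Hz, 218 Hz.
Within [40 Hz, 172 Hz]: 68 Hz, 82 Hz, 118 Hz, 132 Hz, 168 Hz.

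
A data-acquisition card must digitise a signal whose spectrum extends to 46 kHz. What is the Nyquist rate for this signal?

92 kHz

Nyquist rate = 2 × 46 kHz = 92 kHz.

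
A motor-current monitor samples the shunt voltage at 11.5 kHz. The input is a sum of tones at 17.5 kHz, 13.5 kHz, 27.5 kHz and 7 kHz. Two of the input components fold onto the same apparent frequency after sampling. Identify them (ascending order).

fs/2 = 5.75 kHz.
17.5 kHz mod fs = 6 kHz.
6 kHz > fs/2 = 5.75 kHz, folds to fs − 6 kHz = 5.5 kHz.
13.5 kHz mod fs = 2 kHz.
2 kHz ≤ fs/2 = 5.75 kHz, appears at 2 kHz.
27.5 kHz mod fs = 4.5 kHz.
4.5 kHz ≤ fs/2 = 5.75 kHz, appears at 4.5 kHz.
7 kHz > fs/2 = 5.75 kHz, folds to fs − 7 kHz = 4.5 kHz.
7 kHz and 27.5 kHz both map to 4.5 kHz.

7 kHz, 27.5 kHz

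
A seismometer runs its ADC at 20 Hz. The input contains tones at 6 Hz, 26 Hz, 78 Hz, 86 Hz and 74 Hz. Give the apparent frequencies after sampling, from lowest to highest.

fs/2 = 10 Hz.
6 Hz ≤ fs/2 = 10 Hz, passes unchanged.
26 Hz mod fs = 6 Hz.
6 Hz ≤ fs/2 = 10 Hz, appears at 6 Hz.
78 Hz mod fs = 18 Hz.
18 Hz > fs/2 = 10 Hz, folds to fs − 18 Hz = 2 Hz.
86 Hz mod fs = 6 Hz.
6 Hz ≤ fs/2 = 10 Hz, appears at 6 Hz.
74 Hz mod fs = 14 Hz.
14 Hz > fs/2 = 10 Hz, folds to fs − 14 Hz = 6 Hz.
Distinct values: {2 Hz, 6 Hz}.

2 Hz, 6 Hz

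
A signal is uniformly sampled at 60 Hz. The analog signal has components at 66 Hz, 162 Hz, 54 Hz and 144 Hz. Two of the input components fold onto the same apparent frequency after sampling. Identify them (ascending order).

fs/2 = 30 Hz.
66 Hz mod fs = 6 Hz.
6 Hz ≤ fs/2 = 30 Hz, appears at 6 Hz.
162 Hz mod fs = 42 Hz.
42 Hz > fs/2 = 30 Hz, folds to fs − 42 Hz = 18 Hz.
54 Hz > fs/2 = 30 Hz, folds to fs − 54 Hz = 6 Hz.
144 Hz mod fs = 24 Hz.
24 Hz ≤ fs/2 = 30 Hz, appears at 24 Hz.
54 Hz and 66 Hz both map to 6 Hz.

54 Hz, 66 Hz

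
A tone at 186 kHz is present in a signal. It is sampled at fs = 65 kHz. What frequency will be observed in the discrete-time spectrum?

9 kHz

186 kHz mod fs = 56 kHz.
56 kHz > fs/2 = 32.5 kHz, folds to fs − 56 kHz = 9 kHz.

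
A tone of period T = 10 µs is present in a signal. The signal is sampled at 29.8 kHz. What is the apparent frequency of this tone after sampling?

10.6 kHz

T = 10 µs → f = 1/T = 100 kHz.
100 kHz mod fs = 10.6 kHz.
10.6 kHz ≤ fs/2 = 14.9 kHz, appears at 10.6 kHz.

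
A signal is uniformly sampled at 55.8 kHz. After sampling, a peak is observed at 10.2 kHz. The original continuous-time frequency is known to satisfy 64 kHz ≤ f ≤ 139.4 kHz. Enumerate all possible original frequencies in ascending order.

Frequencies that alias to 10.2 kHz are k·fs ± 10.2 kHz for integer k ≥ 0.
k=0: 10.2 kHz.
k=1: 45.6 kHz, 66 kHz.
k=2: 101.4 kHz, 121.8 kHz.
k=3: 157.2 kHz, 177.6 kHz.
Within [64 kHz, 139.4 kHz]: 66 kHz, 101.4 kHz, 121.8 kHz.

66 kHz, 101.4 kHz, 121.8 kHz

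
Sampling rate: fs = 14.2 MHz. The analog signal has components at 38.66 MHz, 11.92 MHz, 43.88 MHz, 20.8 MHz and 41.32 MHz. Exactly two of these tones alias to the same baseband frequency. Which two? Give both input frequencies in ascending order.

41.32 MHz, 43.88 MHz

fs/2 = 7.1 MHz.
38.66 MHz mod fs = 10.26 MHz.
10.26 MHz > fs/2 = 7.1 MHz, folds to fs − 10.26 MHz = 3.94 MHz.
11.92 MHz > fs/2 = 7.1 MHz, folds to fs − 11.92 MHz = 2.28 MHz.
43.88 MHz mod fs = 1.28 MHz.
1.28 MHz ≤ fs/2 = 7.1 MHz, appears at 1.28 MHz.
20.8 MHz mod fs = 6.6 MHz.
6.6 MHz ≤ fs/2 = 7.1 MHz, appears at 6.6 MHz.
41.32 MHz mod fs = 12.92 MHz.
12.92 MHz > fs/2 = 7.1 MHz, folds to fs − 12.92 MHz = 1.28 MHz.
41.32 MHz and 43.88 MHz both map to 1.28 MHz.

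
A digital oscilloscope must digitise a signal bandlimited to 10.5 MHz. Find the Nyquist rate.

Nyquist rate = 2 × 10.5 MHz = 21 MHz.

21 MHz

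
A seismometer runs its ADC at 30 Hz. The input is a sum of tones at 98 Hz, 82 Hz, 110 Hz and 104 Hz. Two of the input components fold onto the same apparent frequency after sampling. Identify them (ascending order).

fs/2 = 15 Hz.
98 Hz mod fs = 8 Hz.
8 Hz ≤ fs/2 = 15 Hz, appears at 8 Hz.
82 Hz mod fs = 22 Hz.
22 Hz > fs/2 = 15 Hz, folds to fs − 22 Hz = 8 Hz.
110 Hz mod fs = 20 Hz.
20 Hz > fs/2 = 15 Hz, folds to fs − 20 Hz = 10 Hz.
104 Hz mod fs = 14 Hz.
14 Hz ≤ fs/2 = 15 Hz, appears at 14 Hz.
82 Hz and 98 Hz both map to 8 Hz.

82 Hz, 98 Hz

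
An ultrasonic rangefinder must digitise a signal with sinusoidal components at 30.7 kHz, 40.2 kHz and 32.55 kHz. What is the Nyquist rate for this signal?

Highest-frequency component: 40.2 kHz.
Nyquist rate = 2 × 40.2 kHz = 80.4 kHz.

80.4 kHz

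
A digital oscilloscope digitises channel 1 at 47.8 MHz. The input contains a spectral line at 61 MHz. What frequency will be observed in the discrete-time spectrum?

61 MHz mod fs = 13.2 MHz.
13.2 MHz ≤ fs/2 = 23.9 MHz, appears at 13.2 MHz.

13.2 MHz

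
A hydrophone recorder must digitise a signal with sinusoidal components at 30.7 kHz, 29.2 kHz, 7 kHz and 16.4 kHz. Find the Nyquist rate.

Highest-frequency component: 30.7 kHz.
Nyquist rate = 2 × 30.7 kHz = 61.4 kHz.

61.4 kHz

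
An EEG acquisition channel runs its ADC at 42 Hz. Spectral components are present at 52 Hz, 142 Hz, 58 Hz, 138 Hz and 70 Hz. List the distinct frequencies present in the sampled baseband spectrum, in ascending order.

10 Hz, 12 Hz, 14 Hz, 16 Hz

fs/2 = 21 Hz.
52 Hz mod fs = 10 Hz.
10 Hz ≤ fs/2 = 21 Hz, appears at 10 Hz.
142 Hz mod fs = 16 Hz.
16 Hz ≤ fs/2 = 21 Hz, appears at 16 Hz.
58 Hz mod fs = 16 Hz.
16 Hz ≤ fs/2 = 21 Hz, appears at 16 Hz.
138 Hz mod fs = 12 Hz.
12 Hz ≤ fs/2 = 21 Hz, appears at 12 Hz.
70 Hz mod fs = 28 Hz.
28 Hz > fs/2 = 21 Hz, folds to fs − 28 Hz = 14 Hz.
Distinct values: {10 Hz, 12 Hz, 14 Hz, 16 Hz}.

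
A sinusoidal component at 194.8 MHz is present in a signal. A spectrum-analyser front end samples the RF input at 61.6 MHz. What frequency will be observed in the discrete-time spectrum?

10 MHz

194.8 MHz mod fs = 10 MHz.
10 MHz ≤ fs/2 = 30.8 MHz, appears at 10 MHz.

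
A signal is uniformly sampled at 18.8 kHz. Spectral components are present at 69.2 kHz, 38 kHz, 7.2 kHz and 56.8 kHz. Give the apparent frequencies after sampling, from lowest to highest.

0.4 kHz, 6 kHz, 7.2 kHz

fs/2 = 9.4 kHz.
69.2 kHz mod fs = 12.8 kHz.
12.8 kHz > fs/2 = 9.4 kHz, folds to fs − 12.8 kHz = 6 kHz.
38 kHz mod fs = 0.4 kHz.
0.4 kHz ≤ fs/2 = 9.4 kHz, appears at 0.4 kHz.
7.2 kHz ≤ fs/2 = 9.4 kHz, passes unchanged.
56.8 kHz mod fs = 0.4 kHz.
0.4 kHz ≤ fs/2 = 9.4 kHz, appears at 0.4 kHz.
Distinct values: {0.4 kHz, 6 kHz, 7.2 kHz}.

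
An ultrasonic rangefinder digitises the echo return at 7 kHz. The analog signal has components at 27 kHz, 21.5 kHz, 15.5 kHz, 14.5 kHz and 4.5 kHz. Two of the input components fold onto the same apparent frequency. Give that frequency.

0.5 kHz

fs/2 = 3.5 kHz.
27 kHz mod fs = 6 kHz.
6 kHz > fs/2 = 3.5 kHz, folds to fs − 6 kHz = 1 kHz.
21.5 kHz mod fs = 0.5 kHz.
0.5 kHz ≤ fs/2 = 3.5 kHz, appears at 0.5 kHz.
15.5 kHz mod fs = 1.5 kHz.
1.5 kHz ≤ fs/2 = 3.5 kHz, appears at 1.5 kHz.
14.5 kHz mod fs = 0.5 kHz.
0.5 kHz ≤ fs/2 = 3.5 kHz, appears at 0.5 kHz.
4.5 kHz > fs/2 = 3.5 kHz, folds to fs − 4.5 kHz = 2.5 kHz.
14.5 kHz and 21.5 kHz both map to 0.5 kHz.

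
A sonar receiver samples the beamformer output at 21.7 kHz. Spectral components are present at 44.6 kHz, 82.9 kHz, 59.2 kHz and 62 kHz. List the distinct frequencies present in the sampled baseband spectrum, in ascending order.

1.2 kHz, 3.1 kHz, 3.9 kHz, 5.9 kHz

fs/2 = 10.85 kHz.
44.6 kHz mod fs = 1.2 kHz.
1.2 kHz ≤ fs/2 = 10.85 kHz, appears at 1.2 kHz.
82.9 kHz mod fs = 17.8 kHz.
17.8 kHz > fs/2 = 10.85 kHz, folds to fs − 17.8 kHz = 3.9 kHz.
59.2 kHz mod fs = 15.8 kHz.
15.8 kHz > fs/2 = 10.85 kHz, folds to fs − 15.8 kHz = 5.9 kHz.
62 kHz mod fs = 18.6 kHz.
18.6 kHz > fs/2 = 10.85 kHz, folds to fs − 18.6 kHz = 3.1 kHz.
Distinct values: {1.2 kHz, 3.1 kHz, 3.9 kHz, 5.9 kHz}.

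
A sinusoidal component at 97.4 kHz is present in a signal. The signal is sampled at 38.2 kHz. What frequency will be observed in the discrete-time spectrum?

17.2 kHz

97.4 kHz mod fs = 21 kHz.
21 kHz > fs/2 = 19.1 kHz, folds to fs − 21 kHz = 17.2 kHz.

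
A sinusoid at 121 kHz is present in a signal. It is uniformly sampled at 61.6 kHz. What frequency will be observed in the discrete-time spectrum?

121 kHz mod fs = 59.4 kHz.
59.4 kHz > fs/2 = 30.8 kHz, folds to fs − 59.4 kHz = 2.2 kHz.

2.2 kHz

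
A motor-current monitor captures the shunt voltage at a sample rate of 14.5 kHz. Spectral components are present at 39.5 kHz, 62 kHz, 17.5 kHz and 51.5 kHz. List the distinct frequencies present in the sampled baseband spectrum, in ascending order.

fs/2 = 7.25 kHz.
39.5 kHz mod fs = 10.5 kHz.
10.5 kHz > fs/2 = 7.25 kHz, folds to fs − 10.5 kHz = 4 kHz.
62 kHz mod fs = 4 kHz.
4 kHz ≤ fs/2 = 7.25 kHz, appears at 4 kHz.
17.5 kHz mod fs = 3 kHz.
3 kHz ≤ fs/2 = 7.25 kHz, appears at 3 kHz.
51.5 kHz mod fs = 8 kHz.
8 kHz > fs/2 = 7.25 kHz, folds to fs − 8 kHz = 6.5 kHz.
Distinct values: {3 kHz, 4 kHz, 6.5 kHz}.

3 kHz, 4 kHz, 6.5 kHz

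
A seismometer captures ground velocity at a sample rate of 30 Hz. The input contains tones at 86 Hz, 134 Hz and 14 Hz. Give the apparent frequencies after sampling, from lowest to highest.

4 Hz, 14 Hz

fs/2 = 15 Hz.
86 Hz mod fs = 26 Hz.
26 Hz > fs/2 = 15 Hz, folds to fs − 26 Hz = 4 Hz.
134 Hz mod fs = 14 Hz.
14 Hz ≤ fs/2 = 15 Hz, appears at 14 Hz.
14 Hz ≤ fs/2 = 15 Hz, passes unchanged.
Distinct values: {4 Hz, 14 Hz}.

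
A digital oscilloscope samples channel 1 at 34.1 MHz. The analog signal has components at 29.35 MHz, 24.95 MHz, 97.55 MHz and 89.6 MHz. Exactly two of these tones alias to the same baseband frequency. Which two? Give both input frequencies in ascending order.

fs/2 = 17.05 MHz.
29.35 MHz > fs/2 = 17.05 MHz, folds to fs − 29.35 MHz = 4.75 MHz.
24.95 MHz > fs/2 = 17.05 MHz, folds to fs − 24.95 MHz = 9.15 MHz.
97.55 MHz mod fs = 29.35 MHz.
29.35 MHz > fs/2 = 17.05 MHz, folds to fs − 29.35 MHz = 4.75 MHz.
89.6 MHz mod fs = 21.4 MHz.
21.4 MHz > fs/2 = 17.05 MHz, folds to fs − 21.4 MHz = 12.7 MHz.
29.35 MHz and 97.55 MHz both map to 4.75 MHz.

29.35 MHz, 97.55 MHz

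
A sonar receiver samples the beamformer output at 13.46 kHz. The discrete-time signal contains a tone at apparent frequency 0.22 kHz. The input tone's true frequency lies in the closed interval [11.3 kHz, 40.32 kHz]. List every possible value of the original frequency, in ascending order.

13.24 kHz, 13.68 kHz, 26.7 kHz, 27.14 kHz, 40.16 kHz

Frequencies that alias to 0.22 kHz are k·fs ± 0.22 kHz for integer k ≥ 0.
k=0: 0.22 kHz.
k=1: 13.24 kHz, 13.68 kHz.
k=2: 26.7 kHz, 27.14 kHz.
k=3: 40.16 kHz, 40.6 kHz.
k=4: 53.62 kHz, 54.06 kHz.
Within [11.3 kHz, 40.32 kHz]: 13.24 kHz, 13.68 kHz, 26.7 kHz, 27.14 kHz, 40.16 kHz.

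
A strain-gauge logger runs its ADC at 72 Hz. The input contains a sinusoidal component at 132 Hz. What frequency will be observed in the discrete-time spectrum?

12 Hz

132 Hz mod fs = 60 Hz.
60 Hz > fs/2 = 36 Hz, folds to fs − 60 Hz = 12 Hz.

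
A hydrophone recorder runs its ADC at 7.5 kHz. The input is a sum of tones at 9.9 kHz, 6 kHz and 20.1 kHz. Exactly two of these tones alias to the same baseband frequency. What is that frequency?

fs/2 = 3.75 kHz.
9.9 kHz mod fs = 2.4 kHz.
2.4 kHz ≤ fs/2 = 3.75 kHz, appears at 2.4 kHz.
6 kHz > fs/2 = 3.75 kHz, folds to fs − 6 kHz = 1.5 kHz.
20.1 kHz mod fs = 5.1 kHz.
5.1 kHz > fs/2 = 3.75 kHz, folds to fs − 5.1 kHz = 2.4 kHz.
9.9 kHz and 20.1 kHz both map to 2.4 kHz.

2.4 kHz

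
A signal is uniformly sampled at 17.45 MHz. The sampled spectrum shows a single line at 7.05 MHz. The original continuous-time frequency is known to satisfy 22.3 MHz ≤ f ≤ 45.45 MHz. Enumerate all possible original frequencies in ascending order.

24.5 MHz, 27.85 MHz, 41.95 MHz, 45.3 MHz

Frequencies that alias to 7.05 MHz are k·fs ± 7.05 MHz for integer k ≥ 0.
k=0: 7.05 MHz.
k=1: 10.4 MHz, 24.5 MHz.
k=2: 27.85 MHz, 41.95 MHz.
k=3: 45.3 MHz, 59.4 MHz.
k=4: 62.75 MHz, 76.85 MHz.
Within [22.3 MHz, 45.45 MHz]: 24.5 MHz, 27.85 MHz, 41.95 MHz, 45.3 MHz.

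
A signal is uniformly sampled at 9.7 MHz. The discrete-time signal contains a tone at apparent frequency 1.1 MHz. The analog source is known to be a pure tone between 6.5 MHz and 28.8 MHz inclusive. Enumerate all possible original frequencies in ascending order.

8.6 MHz, 10.8 MHz, 18.3 MHz, 20.5 MHz, 28 MHz

Frequencies that alias to 1.1 MHz are k·fs ± 1.1 MHz for integer k ≥ 0.
k=0: 1.1 MHz.
k=1: 8.6 MHz, 10.8 MHz.
k=2: 18.3 MHz, 20.5 MHz.
k=3: 28 MHz, 30.2 MHz.
k=4: 37.7 MHz, 39.9 MHz.
Within [6.5 MHz, 28.8 MHz]: 8.6 MHz, 10.8 MHz, 18.3 MHz, 20.5 MHz, 28 MHz.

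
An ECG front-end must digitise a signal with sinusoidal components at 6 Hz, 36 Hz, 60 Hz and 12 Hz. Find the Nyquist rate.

Highest-frequency component: 60 Hz.
Nyquist rate = 2 × 60 Hz = 120 Hz.

120 Hz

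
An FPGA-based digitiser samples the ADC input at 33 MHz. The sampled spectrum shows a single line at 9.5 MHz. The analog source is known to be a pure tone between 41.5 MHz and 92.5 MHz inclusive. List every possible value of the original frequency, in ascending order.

Frequencies that alias to 9.5 MHz are k·fs ± 9.5 MHz for integer k ≥ 0.
k=0: 9.5 MHz.
k=1: 23.5 MHz, 42.5 MHz.
k=2: 56.5 MHz, 75.5 MHz.
k=3: 89.5 MHz, 108.5 MHz.
k=4: 122.5 MHz, 141.5 MHz.
Within [41.5 MHz, 92.5 MHz]: 42.5 MHz, 56.5 MHz, 75.5 MHz, 89.5 MHz.

42.5 MHz, 56.5 MHz, 75.5 MHz, 89.5 MHz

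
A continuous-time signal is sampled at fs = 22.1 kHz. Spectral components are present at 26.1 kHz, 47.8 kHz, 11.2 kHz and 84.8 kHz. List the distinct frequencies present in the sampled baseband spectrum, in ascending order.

fs/2 = 11.05 kHz.
26.1 kHz mod fs = 4 kHz.
4 kHz ≤ fs/2 = 11.05 kHz, appears at 4 kHz.
47.8 kHz mod fs = 3.6 kHz.
3.6 kHz ≤ fs/2 = 11.05 kHz, appears at 3.6 kHz.
11.2 kHz > fs/2 = 11.05 kHz, folds to fs − 11.2 kHz = 10.9 kHz.
84.8 kHz mod fs = 18.5 kHz.
18.5 kHz > fs/2 = 11.05 kHz, folds to fs − 18.5 kHz = 3.6 kHz.
Distinct values: {3.6 kHz, 4 kHz, 10.9 kHz}.

3.6 kHz, 4 kHz, 10.9 kHz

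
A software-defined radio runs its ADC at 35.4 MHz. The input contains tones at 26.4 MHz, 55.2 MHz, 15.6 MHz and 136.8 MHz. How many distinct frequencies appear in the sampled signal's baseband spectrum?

fs/2 = 17.7 MHz.
26.4 MHz > fs/2 = 17.7 MHz, folds to fs − 26.4 MHz = 9 MHz.
55.2 MHz mod fs = 19.8 MHz.
19.8 MHz > fs/2 = 17.7 MHz, folds to fs − 19.8 MHz = 15.6 MHz.
15.6 MHz ≤ fs/2 = 17.7 MHz, passes unchanged.
136.8 MHz mod fs = 30.6 MHz.
30.6 MHz > fs/2 = 17.7 MHz, folds to fs − 30.6 MHz = 4.8 MHz.
Distinct values: {4.8 MHz, 9 MHz, 15.6 MHz} → 3.

3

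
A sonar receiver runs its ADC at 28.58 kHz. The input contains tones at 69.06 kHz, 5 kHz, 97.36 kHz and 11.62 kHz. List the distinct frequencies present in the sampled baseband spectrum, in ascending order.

5 kHz, 11.62 kHz, 11.9 kHz

fs/2 = 14.29 kHz.
69.06 kHz mod fs = 11.9 kHz.
11.9 kHz ≤ fs/2 = 14.29 kHz, appears at 11.9 kHz.
5 kHz ≤ fs/2 = 14.29 kHz, passes unchanged.
97.36 kHz mod fs = 11.62 kHz.
11.62 kHz ≤ fs/2 = 14.29 kHz, appears at 11.62 kHz.
11.62 kHz ≤ fs/2 = 14.29 kHz, passes unchanged.
Distinct values: {5 kHz, 11.62 kHz, 11.9 kHz}.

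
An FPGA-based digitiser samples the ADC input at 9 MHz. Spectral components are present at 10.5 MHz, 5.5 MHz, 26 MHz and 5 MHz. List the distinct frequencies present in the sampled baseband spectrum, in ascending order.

1 MHz, 1.5 MHz, 3.5 MHz, 4 MHz

fs/2 = 4.5 MHz.
10.5 MHz mod fs = 1.5 MHz.
1.5 MHz ≤ fs/2 = 4.5 MHz, appears at 1.5 MHz.
5.5 MHz > fs/2 = 4.5 MHz, folds to fs − 5.5 MHz = 3.5 MHz.
26 MHz mod fs = 8 MHz.
8 MHz > fs/2 = 4.5 MHz, folds to fs − 8 MHz = 1 MHz.
5 MHz > fs/2 = 4.5 MHz, folds to fs − 5 MHz = 4 MHz.
Distinct values: {1 MHz, 1.5 MHz, 3.5 MHz, 4 MHz}.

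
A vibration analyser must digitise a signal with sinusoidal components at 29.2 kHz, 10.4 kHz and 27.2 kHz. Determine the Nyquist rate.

Highest-frequency component: 29.2 kHz.
Nyquist rate = 2 × 29.2 kHz = 58.4 kHz.

58.4 kHz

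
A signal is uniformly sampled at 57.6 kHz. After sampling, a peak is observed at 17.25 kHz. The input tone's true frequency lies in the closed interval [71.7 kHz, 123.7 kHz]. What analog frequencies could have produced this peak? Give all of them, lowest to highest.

74.85 kHz, 97.95 kHz

Frequencies that alias to 17.25 kHz are k·fs ± 17.25 kHz for integer k ≥ 0.
k=0: 17.25 kHz.
k=1: 40.35 kHz, 74.85 kHz.
k=2: 97.95 kHz, 132.45 kHz.
k=3: 155.55 kHz, 190.05 kHz.
Within [71.7 kHz, 123.7 kHz]: 74.85 kHz, 97.95 kHz.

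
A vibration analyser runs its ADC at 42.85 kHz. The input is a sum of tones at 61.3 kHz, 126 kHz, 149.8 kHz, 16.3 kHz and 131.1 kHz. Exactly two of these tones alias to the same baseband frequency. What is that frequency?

2.55 kHz

fs/2 = 21.425 kHz.
61.3 kHz mod fs = 18.45 kHz.
18.45 kHz ≤ fs/2 = 21.425 kHz, appears at 18.45 kHz.
126 kHz mod fs = 40.3 kHz.
40.3 kHz > fs/2 = 21.425 kHz, folds to fs − 40.3 kHz = 2.55 kHz.
149.8 kHz mod fs = 21.25 kHz.
21.25 kHz ≤ fs/2 = 21.425 kHz, appears at 21.25 kHz.
16.3 kHz ≤ fs/2 = 21.425 kHz, passes unchanged.
131.1 kHz mod fs = 2.55 kHz.
2.55 kHz ≤ fs/2 = 21.425 kHz, appears at 2.55 kHz.
126 kHz and 131.1 kHz both map to 2.55 kHz.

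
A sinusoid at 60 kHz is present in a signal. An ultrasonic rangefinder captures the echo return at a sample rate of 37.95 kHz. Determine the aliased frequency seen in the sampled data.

60 kHz mod fs = 22.05 kHz.
22.05 kHz > fs/2 = 18.975 kHz, folds to fs − 22.05 kHz = 15.9 kHz.

15.9 kHz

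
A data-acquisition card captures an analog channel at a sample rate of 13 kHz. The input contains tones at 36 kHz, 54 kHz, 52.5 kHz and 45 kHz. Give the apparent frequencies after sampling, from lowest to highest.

0.5 kHz, 2 kHz, 3 kHz, 6 kHz

fs/2 = 6.5 kHz.
36 kHz mod fs = 10 kHz.
10 kHz > fs/2 = 6.5 kHz, folds to fs − 10 kHz = 3 kHz.
54 kHz mod fs = 2 kHz.
2 kHz ≤ fs/2 = 6.5 kHz, appears at 2 kHz.
52.5 kHz mod fs = 0.5 kHz.
0.5 kHz ≤ fs/2 = 6.5 kHz, appears at 0.5 kHz.
45 kHz mod fs = 6 kHz.
6 kHz ≤ fs/2 = 6.5 kHz, appears at 6 kHz.
Distinct values: {0.5 kHz, 2 kHz, 3 kHz, 6 kHz}.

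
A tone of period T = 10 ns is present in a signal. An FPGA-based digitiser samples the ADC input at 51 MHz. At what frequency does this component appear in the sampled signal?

T = 10 ns → f = 1/T = 100 MHz.
100 MHz mod fs = 49 MHz.
49 MHz > fs/2 = 25.5 MHz, folds to fs − 49 MHz = 2 MHz.

2 MHz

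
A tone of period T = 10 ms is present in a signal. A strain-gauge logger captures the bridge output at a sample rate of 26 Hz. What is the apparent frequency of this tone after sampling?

T = 10 ms → f = 1/T = 100 Hz.
100 Hz mod fs = 22 Hz.
22 Hz > fs/2 = 13 Hz, folds to fs − 22 Hz = 4 Hz.

4 Hz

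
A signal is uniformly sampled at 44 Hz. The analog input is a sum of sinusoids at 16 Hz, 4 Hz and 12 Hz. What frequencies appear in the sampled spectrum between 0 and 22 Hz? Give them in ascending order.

fs/2 = 22 Hz.
16 Hz ≤ fs/2 = 22 Hz, passes unchanged.
4 Hz ≤ fs/2 = 22 Hz, passes unchanged.
12 Hz ≤ fs/2 = 22 Hz, passes unchanged.
Distinct values: {4 Hz, 12 Hz, 16 Hz}.

4 Hz, 12 Hz, 16 Hz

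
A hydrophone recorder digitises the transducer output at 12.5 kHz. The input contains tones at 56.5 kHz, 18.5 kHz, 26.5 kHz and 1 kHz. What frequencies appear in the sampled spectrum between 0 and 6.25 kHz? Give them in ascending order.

1 kHz, 1.5 kHz, 6 kHz

fs/2 = 6.25 kHz.
56.5 kHz mod fs = 6.5 kHz.
6.5 kHz > fs/2 = 6.25 kHz, folds to fs − 6.5 kHz = 6 kHz.
18.5 kHz mod fs = 6 kHz.
6 kHz ≤ fs/2 = 6.25 kHz, appears at 6 kHz.
26.5 kHz mod fs = 1.5 kHz.
1.5 kHz ≤ fs/2 = 6.25 kHz, appears at 1.5 kHz.
1 kHz ≤ fs/2 = 6.25 kHz, passes unchanged.
Distinct values: {1 kHz, 1.5 kHz, 6 kHz}.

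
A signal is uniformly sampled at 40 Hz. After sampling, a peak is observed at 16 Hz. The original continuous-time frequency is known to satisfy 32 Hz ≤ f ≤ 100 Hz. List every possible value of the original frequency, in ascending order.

56 Hz, 64 Hz, 96 Hz

Frequencies that alias to 16 Hz are k·fs ± 16 Hz for integer k ≥ 0.
k=0: 16 Hz.
k=1: 24 Hz, 56 Hz.
k=2: 64 Hz, 96 Hz.
k=3: 104 Hz, 136 Hz.
Within [32 Hz, 100 Hz]: 56 Hz, 64 Hz, 96 Hz.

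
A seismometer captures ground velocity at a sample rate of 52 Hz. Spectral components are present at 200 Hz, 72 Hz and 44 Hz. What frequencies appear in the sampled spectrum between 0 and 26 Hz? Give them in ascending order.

8 Hz, 20 Hz

fs/2 = 26 Hz.
200 Hz mod fs = 44 Hz.
44 Hz > fs/2 = 26 Hz, folds to fs − 44 Hz = 8 Hz.
72 Hz mod fs = 20 Hz.
20 Hz ≤ fs/2 = 26 Hz, appears at 20 Hz.
44 Hz > fs/2 = 26 Hz, folds to fs − 44 Hz = 8 Hz.
Distinct values: {8 Hz, 20 Hz}.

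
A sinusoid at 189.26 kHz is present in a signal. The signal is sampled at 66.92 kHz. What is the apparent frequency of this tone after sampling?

11.5 kHz

189.26 kHz mod fs = 55.42 kHz.
55.42 kHz > fs/2 = 33.46 kHz, folds to fs − 55.42 kHz = 11.5 kHz.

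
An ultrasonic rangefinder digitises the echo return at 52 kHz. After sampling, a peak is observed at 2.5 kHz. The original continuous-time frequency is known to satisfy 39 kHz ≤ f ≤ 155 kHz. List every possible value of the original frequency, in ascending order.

49.5 kHz, 54.5 kHz, 101.5 kHz, 106.5 kHz, 153.5 kHz

Frequencies that alias to 2.5 kHz are k·fs ± 2.5 kHz for integer k ≥ 0.
k=0: 2.5 kHz.
k=1: 49.5 kHz, 54.5 kHz.
k=2: 101.5 kHz, 106.5 kHz.
k=3: 153.5 kHz, 158.5 kHz.
k=4: 205.5 kHz, 210.5 kHz.
Within [39 kHz, 155 kHz]: 49.5 kHz, 54.5 kHz, 101.5 kHz, 106.5 kHz, 153.5 kHz.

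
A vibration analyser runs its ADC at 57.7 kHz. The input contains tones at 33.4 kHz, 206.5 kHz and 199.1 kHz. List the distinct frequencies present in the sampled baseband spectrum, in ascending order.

fs/2 = 28.85 kHz.
33.4 kHz > fs/2 = 28.85 kHz, folds to fs − 33.4 kHz = 24.3 kHz.
206.5 kHz mod fs = 33.4 kHz.
33.4 kHz > fs/2 = 28.85 kHz, folds to fs − 33.4 kHz = 24.3 kHz.
199.1 kHz mod fs = 26 kHz.
26 kHz ≤ fs/2 = 28.85 kHz, appears at 26 kHz.
Distinct values: {24.3 kHz, 26 kHz}.

24.3 kHz, 26 kHz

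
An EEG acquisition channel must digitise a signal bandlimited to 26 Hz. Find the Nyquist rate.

52 Hz

Nyquist rate = 2 × 26 Hz = 52 Hz.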